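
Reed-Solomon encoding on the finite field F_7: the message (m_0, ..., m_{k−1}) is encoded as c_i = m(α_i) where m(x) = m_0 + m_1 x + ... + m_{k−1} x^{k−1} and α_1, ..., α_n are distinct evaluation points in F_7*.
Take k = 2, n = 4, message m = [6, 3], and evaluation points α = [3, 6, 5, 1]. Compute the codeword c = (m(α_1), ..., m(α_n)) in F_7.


c = [1, 3, 0, 2]

Message polynomial: m(x) = 6 + 3·x (mod 7).
For each evaluation point α_i, compute m(α_i) mod 7:
  α_1 = 3: Horner steps 3 → 1, so m(3) = 1.
  α_2 = 6: Horner steps 3 → 3, so m(6) = 3.
  α_3 = 5: Horner steps 3 → 0, so m(5) = 0.
  α_4 = 1: Horner steps 3 → 2, so m(1) = 2.
Codeword c = [1, 3, 0, 2] ∈ F_7^4.


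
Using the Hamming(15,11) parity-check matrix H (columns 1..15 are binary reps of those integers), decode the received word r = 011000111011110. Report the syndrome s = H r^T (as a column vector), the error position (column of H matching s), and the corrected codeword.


s = (0, 0, 1, 1)^T, error position = 3, corrected codeword c = 010000111011110

Compute s = H r^T mod 2 one row at a time:
  s_1 = 1 + 1 + 0 + 1 + 1 + 1 + 1 + 0 = 6 ≡ 0 (mod 2).
  s_2 = 0 + 0 + 0 + 1 + 1 + 1 + 1 + 0 = 4 ≡ 0 (mod 2).
  s_3 = 1 + 1 + 0 + 1 + 0 + 1 + 1 + 0 = 5 ≡ 1 (mod 2).
  s_4 = 0 + 1 + 0 + 1 + 1 + 1 + 1 + 0 = 5 ≡ 1 (mod 2).
s = (0, 0, 1, 1)^T — this equals column 3 of H (binary 0011), so error is at position 3.
Correct: flip bit 3 of r = 011000111011110 to get c = 010000111011110.


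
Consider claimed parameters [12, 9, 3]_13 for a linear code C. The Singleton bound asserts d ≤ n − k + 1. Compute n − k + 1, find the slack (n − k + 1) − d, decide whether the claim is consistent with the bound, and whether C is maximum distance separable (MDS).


Singleton RHS = n − k + 1 = 4, slack = 1, bound satisfied, not MDS.

Singleton bound: d ≤ n − k + 1.
Here n = 12, k = 9, so n − k + 1 = 4.
Given d = 3, check d ≤ 4: YES.
Slack = (n − k + 1) − d = 1.
The code is NOT MDS (slack = 1 > 0).
Description: the claimed parameters are [12, 9, 3]_13; such a code would be non-MDS.


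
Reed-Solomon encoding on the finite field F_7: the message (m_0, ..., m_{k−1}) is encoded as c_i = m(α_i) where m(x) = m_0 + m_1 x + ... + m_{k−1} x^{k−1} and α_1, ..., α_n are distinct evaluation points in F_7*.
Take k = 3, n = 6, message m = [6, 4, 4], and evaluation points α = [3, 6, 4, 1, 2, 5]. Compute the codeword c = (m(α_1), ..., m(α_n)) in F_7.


c = [5, 6, 2, 0, 2, 0]

Message polynomial: m(x) = 6 + 4·x + 4·x^2 (mod 7).
For each evaluation point α_i, compute m(α_i) mod 7:
  α_1 = 3: Horner steps 4 → 2 → 5, so m(3) = 5.
  α_2 = 6: Horner steps 4 → 0 → 6, so m(6) = 6.
  α_3 = 4: Horner steps 4 → 6 → 2, so m(4) = 2.
  α_4 = 1: Horner steps 4 → 1 → 0, so m(1) = 0.
  α_5 = 2: Horner steps 4 → 5 → 2, so m(2) = 2.
  α_6 = 5: Horner steps 4 → 3 → 0, so m(5) = 0.
Codeword c = [5, 6, 2, 0, 2, 0] ∈ F_7^6.


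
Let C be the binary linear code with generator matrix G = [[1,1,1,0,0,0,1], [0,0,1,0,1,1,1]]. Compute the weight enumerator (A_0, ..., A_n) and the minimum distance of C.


Weight distribution: A_0 = 1, A_4 = 3. Minimum distance d = 4.

Enumerate all 2^2 = 4 messages m ∈ F_2^2.
For each, compute codeword c = mG in F_2^7, then tally its weight.
  m = 00 → c = 0000000, weight = 0.
  m = 10 → c = 1110001, weight = 4.
  m = 01 → c = 0010111, weight = 4.
  m = 11 → c = 1100110, weight = 4.
Tally weights:
  weight 0: 1 codewords.
  weight 4: 3 codewords.
Minimum distance d = smallest w > 0 with A_w > 0 = 4.
Sanity: Σ A_w = 4 = 2^2 = 4 ✓.


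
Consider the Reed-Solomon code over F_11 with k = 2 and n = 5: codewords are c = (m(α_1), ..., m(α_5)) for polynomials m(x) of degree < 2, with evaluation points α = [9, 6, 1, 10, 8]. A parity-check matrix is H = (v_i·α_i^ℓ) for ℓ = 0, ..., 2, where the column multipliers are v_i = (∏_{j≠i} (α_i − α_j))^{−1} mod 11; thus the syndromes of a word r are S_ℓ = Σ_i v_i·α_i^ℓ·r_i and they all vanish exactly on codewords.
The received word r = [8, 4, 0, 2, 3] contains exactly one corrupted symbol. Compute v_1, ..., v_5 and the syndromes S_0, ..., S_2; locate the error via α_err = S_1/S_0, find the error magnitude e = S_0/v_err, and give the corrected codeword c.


S = (10, 10, 10), error at position 3, error magnitude e = 10, c = [8, 4, 1, 2, 3].

Step 1: column multipliers v_i = (∏_{j≠i}(α_i − α_j))^{−1} mod 11.
  i = 1 (α = 9): (9−6)(9−1)(9−10)(9−8) = 3·8·(−1)·1 = −24 ≡ 9, so v_1 = 9^{−1} = 5 (mod 11).
  i = 2 (α = 6): (6−9)(6−1)(6−10)(6−8) = (−3)·5·(−4)·(−2) = −120 ≡ 1, so v_2 = 1^{−1} = 1 (mod 11).
  i = 3 (α = 1): (1−9)(1−6)(1−10)(1−8) = (−8)·(−5)·(−9)·(−7) = 2520 ≡ 1, so v_3 = 1^{−1} = 1 (mod 11).
  i = 4 (α = 10): (10−9)(10−6)(10−1)(10−8) = 1·4·9·2 = 72 ≡ 6, so v_4 = 6^{−1} = 2 (mod 11).
  i = 5 (α = 8): (8−9)(8−6)(8−1)(8−10) = (−1)·2·7·(−2) = 28 ≡ 6, so v_5 = 6^{−1} = 2 (mod 11).
  v = [5, 1, 1, 2, 2].
Step 2: syndromes of r = [8, 4, 0, 2, 3] (all sums mod 11).
  S_0 = Σ v_i r_i = 5·8 + 1·4 + 1·0 + 2·2 + 2·3 = 54 ≡ 10.
  S_1 = Σ v_i α_i r_i = 5·9·8 + 1·6·4 + 1·1·0 + 2·10·2 + 2·8·3 = 472 ≡ 10.
  α_i^2 mod 11 = [4, 3, 1, 1, 9].
  S_2 = Σ v_i α_i^2 r_i = 5·4·8 + 1·3·4 + 1·1·0 + 2·1·2 + 2·9·3 = 230 ≡ 10.
  S = (10, 10, 10) ≠ 0, so r is not a codeword (an error is present).
Step 3: locate the error. For a single error e at position i, S_ℓ = v_i·e·α_i^ℓ, so α_err = S_1/S_0.
  S_0^{−1} = 10^{−1} = 10 (mod 11), so α_err = 10·10 = 100 ≡ 1 = α_3. Error position i = 3.
  Consistency check: S_2/S_1 = 10·10 = 100 ≡ 1 = α_err ✓ (single-error assumption holds).
Step 4: error magnitude e = S_0/v_3 = S_0·∏_{j≠3}(α_3 − α_j) = 10·1 = 10 ≡ 10 (mod 11).
Step 5: correct position 3: c_3 = r_3 − e = 0 − 10 ≡ 1 (mod 11). Hence c = [8, 4, 1, 2, 3].
  Check: interpolating c through the α_i gives m(x) = 7 + 5·x (degree < 2) with m(α_i) = c_i for every i, so c is indeed a codeword.


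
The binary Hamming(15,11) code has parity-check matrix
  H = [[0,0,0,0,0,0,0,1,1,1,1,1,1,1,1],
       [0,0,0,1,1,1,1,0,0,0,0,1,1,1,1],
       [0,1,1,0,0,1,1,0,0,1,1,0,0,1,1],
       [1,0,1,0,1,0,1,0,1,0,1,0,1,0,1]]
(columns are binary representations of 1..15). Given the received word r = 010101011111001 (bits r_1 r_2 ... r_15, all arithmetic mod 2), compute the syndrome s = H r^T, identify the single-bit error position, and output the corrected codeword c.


s = (0, 0, 1, 1)^T, error position = 3, corrected codeword c = 011101011111001

Compute s = H r^T mod 2 one row at a time:
  s_1 = 1 + 1 + 1 + 1 + 1 + 0 + 0 + 1 = 6 ≡ 0 (mod 2).
  s_2 = 1 + 0 + 1 + 0 + 1 + 0 + 0 + 1 = 4 ≡ 0 (mod 2).
  s_3 = 1 + 0 + 1 + 0 + 1 + 1 + 0 + 1 = 5 ≡ 1 (mod 2).
  s_4 = 0 + 0 + 0 + 0 + 1 + 1 + 0 + 1 = 3 ≡ 1 (mod 2).
s = (0, 0, 1, 1)^T — this equals column 3 of H (binary 0011), so error is at position 3.
Correct: flip bit 3 of r = 010101011111001 to get c = 011101011111001.


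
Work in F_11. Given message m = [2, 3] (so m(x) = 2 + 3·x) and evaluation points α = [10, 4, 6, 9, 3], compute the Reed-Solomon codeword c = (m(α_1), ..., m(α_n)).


c = [10, 3, 9, 7, 0]

Message polynomial: m(x) = 2 + 3·x (mod 11).
For each evaluation point α_i, compute m(α_i) mod 11:
  α_1 = 10: Horner steps 3 → 10, so m(10) = 10.
  α_2 = 4: Horner steps 3 → 3, so m(4) = 3.
  α_3 = 6: Horner steps 3 → 9, so m(6) = 9.
  α_4 = 9: Horner steps 3 → 7, so m(9) = 7.
  α_5 = 3: Horner steps 3 → 0, so m(3) = 0.
Codeword c = [10, 3, 9, 7, 0] ∈ F_11^5.


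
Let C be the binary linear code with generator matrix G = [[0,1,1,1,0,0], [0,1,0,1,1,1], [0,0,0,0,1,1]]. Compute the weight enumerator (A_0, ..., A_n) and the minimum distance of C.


Weight distribution: A_0 = 1, A_1 = 1, A_2 = 2, A_3 = 2, A_4 = 1, A_5 = 1. Minimum distance d = 1.

Enumerate all 2^3 = 8 messages m ∈ F_2^3.
For each, compute codeword c = mG in F_2^6, then tally its weight.
  m = 000 → c = 000000, weight = 0.
  m = 100 → c = 011100, weight = 3.
  m = 010 → c = 010111, weight = 4.
  m = 110 → c = 001011, weight = 3.
  m = 001 → c = 000011, weight = 2.
  m = 101 → c = 011111, weight = 5.
  m = 011 → c = 010100, weight = 2.
  m = 111 → c = 001000, weight = 1.
Tally weights:
  weight 0: 1 codewords.
  weight 1: 1 codewords.
  weight 2: 2 codewords.
  weight 3: 2 codewords.
  weight 4: 1 codewords.
  weight 5: 1 codewords.
Minimum distance d = smallest w > 0 with A_w > 0 = 1.
Sanity: Σ A_w = 8 = 2^3 = 8 ✓.


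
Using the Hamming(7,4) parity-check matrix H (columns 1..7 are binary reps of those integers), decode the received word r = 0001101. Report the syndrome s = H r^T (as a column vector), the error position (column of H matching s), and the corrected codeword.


s = (1, 1, 0)^T, error position = 6, corrected codeword c = 0001111

Compute s = H r^T mod 2 one row at a time:
  s_1 = 1 + 1 + 0 + 1 = 3 ≡ 1 (mod 2).
  s_2 = 0 + 0 + 0 + 1 = 1 ≡ 1 (mod 2).
  s_3 = 0 + 0 + 1 + 1 = 2 ≡ 0 (mod 2).
s = (1, 1, 0)^T — this equals column 6 of H (binary 110), so error is at position 6.
Correct: flip bit 6 of r = 0001101 to get c = 0001111.


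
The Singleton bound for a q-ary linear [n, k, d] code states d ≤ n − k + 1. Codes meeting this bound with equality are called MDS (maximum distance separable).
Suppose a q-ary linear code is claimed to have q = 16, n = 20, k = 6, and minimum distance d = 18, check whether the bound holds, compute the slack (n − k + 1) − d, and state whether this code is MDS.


Singleton RHS = n − k + 1 = 15, slack = -3, bound violated (no such code; not MDS).

Singleton bound: d ≤ n − k + 1.
Here n = 20, k = 6, so n − k + 1 = 15.
Given d = 18, check d ≤ 15: NO.
Slack = (n − k + 1) − d = -3.
The slack is negative: d = 18 exceeds n − k + 1 = 15 by 3, so the Singleton bound is violated and no linear [20, 6, 18]_16 code can exist. In particular it is not MDS (MDS requires d = n − k + 1 exactly).
Description: the claimed parameters are [20, 6, 18]_16; such a code would be impossible (violates the Singleton bound).


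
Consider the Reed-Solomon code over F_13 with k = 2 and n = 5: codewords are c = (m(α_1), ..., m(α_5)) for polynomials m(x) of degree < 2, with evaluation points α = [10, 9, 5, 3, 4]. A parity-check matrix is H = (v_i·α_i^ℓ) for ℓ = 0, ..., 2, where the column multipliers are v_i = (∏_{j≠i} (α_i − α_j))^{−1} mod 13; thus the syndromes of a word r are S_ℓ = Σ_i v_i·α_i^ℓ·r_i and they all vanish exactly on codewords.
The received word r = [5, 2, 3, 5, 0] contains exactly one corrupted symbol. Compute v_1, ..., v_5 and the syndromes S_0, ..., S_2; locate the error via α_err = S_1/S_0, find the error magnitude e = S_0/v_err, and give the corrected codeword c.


S = (10, 4, 12), error at position 4, error magnitude e = 8, c = [5, 2, 3, 10, 0].

Step 1: column multipliers v_i = (∏_{j≠i}(α_i − α_j))^{−1} mod 13.
  i = 1 (α = 10): (10−9)(10−5)(10−3)(10−4) = 1·5·7·6 = 210 ≡ 2, so v_1 = 2^{−1} = 7 (mod 13).
  i = 2 (α = 9): (9−10)(9−5)(9−3)(9−4) = (−1)·4·6·5 = −120 ≡ 10, so v_2 = 10^{−1} = 4 (mod 13).
  i = 3 (α = 5): (5−10)(5−9)(5−3)(5−4) = (−5)·(−4)·2·1 = 40 ≡ 1, so v_3 = 1^{−1} = 1 (mod 13).
  i = 4 (α = 3): (3−10)(3−9)(3−5)(3−4) = (−7)·(−6)·(−2)·(−1) = 84 ≡ 6, so v_4 = 6^{−1} = 11 (mod 13).
  i = 5 (α = 4): (4−10)(4−9)(4−5)(4−3) = (−6)·(−5)·(−1)·1 = −30 ≡ 9, so v_5 = 9^{−1} = 3 (mod 13).
  v = [7, 4, 1, 11, 3].
Step 2: syndromes of r = [5, 2, 3, 5, 0] (all sums mod 13).
  S_0 = Σ v_i r_i = 7·5 + 4·2 + 1·3 + 11·5 + 3·0 = 101 ≡ 10.
  S_1 = Σ v_i α_i r_i = 7·10·5 + 4·9·2 + 1·5·3 + 11·3·5 + 3·4·0 = 602 ≡ 4.
  α_i^2 mod 13 = [9, 3, 12, 9, 3].
  S_2 = Σ v_i α_i^2 r_i = 7·9·5 + 4·3·2 + 1·12·3 + 11·9·5 + 3·3·0 = 870 ≡ 12.
  S = (10, 4, 12) ≠ 0, so r is not a codeword (an error is present).
Step 3: locate the error. For a single error e at position i, S_ℓ = v_i·e·α_i^ℓ, so α_err = S_1/S_0.
  S_0^{−1} = 10^{−1} = 4 (mod 13), so α_err = 4·4 = 16 ≡ 3 = α_4. Error position i = 4.
  Consistency check: S_2/S_1 = 12·10 = 120 ≡ 3 = α_err ✓ (single-error assumption holds).
Step 4: error magnitude e = S_0/v_4 = S_0·∏_{j≠4}(α_4 − α_j) = 10·6 = 60 ≡ 8 (mod 13).
Step 5: correct position 4: c_4 = r_4 − e = 5 − 8 ≡ 10 (mod 13). Hence c = [5, 2, 3, 10, 0].
  Check: interpolating c through the α_i gives m(x) = 1 + 3·x (degree < 2) with m(α_i) = c_i for every i, so c is indeed a codeword.


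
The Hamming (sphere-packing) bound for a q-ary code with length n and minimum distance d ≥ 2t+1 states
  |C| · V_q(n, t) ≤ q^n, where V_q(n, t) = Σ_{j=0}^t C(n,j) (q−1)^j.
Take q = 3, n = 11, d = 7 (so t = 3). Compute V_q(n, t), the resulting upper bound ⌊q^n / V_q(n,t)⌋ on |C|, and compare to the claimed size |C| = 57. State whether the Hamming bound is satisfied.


V_q(n, t) = 1563, q^n = 177147, Hamming bound = 113, |C| = 57 ≤ bound (satisfied).

Step 1: Compute V_q(n, t) = Σ_{j=0}^3 C(n, j) (q−1)^j.
  j = 0: C(11,0)·(2)^0 = 1·1 = 1.
  j = 1: C(11,1)·(2)^1 = 11·2 = 22.
  j = 2: C(11,2)·(2)^2 = 55·4 = 220.
  j = 3: C(11,3)·(2)^3 = 165·8 = 1320.
  V_q(n, t) = 1 + 22 + 220 + 1320 = 1563.
Step 2: q^n = 3^11 = 177147.
Step 3: Hamming bound ⌊q^n / V_q(n,t)⌋ = ⌊177147/1563⌋ = 113.
Step 4: Compare |C| = 57 to 113: satisfied.
The claimed |C| lies below the Hamming bound.


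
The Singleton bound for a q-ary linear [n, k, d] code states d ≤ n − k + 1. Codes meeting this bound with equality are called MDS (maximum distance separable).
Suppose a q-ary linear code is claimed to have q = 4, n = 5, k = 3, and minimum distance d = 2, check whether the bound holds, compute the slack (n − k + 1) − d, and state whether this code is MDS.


Singleton RHS = n − k + 1 = 3, slack = 1, bound satisfied, not MDS.

Singleton bound: d ≤ n − k + 1.
Here n = 5, k = 3, so n − k + 1 = 3.
Given d = 2, check d ≤ 3: YES.
Slack = (n − k + 1) − d = 1.
The code is NOT MDS (slack = 1 > 0).
Description: the claimed parameters are [5, 3, 2]_4; such a code would be non-MDS.


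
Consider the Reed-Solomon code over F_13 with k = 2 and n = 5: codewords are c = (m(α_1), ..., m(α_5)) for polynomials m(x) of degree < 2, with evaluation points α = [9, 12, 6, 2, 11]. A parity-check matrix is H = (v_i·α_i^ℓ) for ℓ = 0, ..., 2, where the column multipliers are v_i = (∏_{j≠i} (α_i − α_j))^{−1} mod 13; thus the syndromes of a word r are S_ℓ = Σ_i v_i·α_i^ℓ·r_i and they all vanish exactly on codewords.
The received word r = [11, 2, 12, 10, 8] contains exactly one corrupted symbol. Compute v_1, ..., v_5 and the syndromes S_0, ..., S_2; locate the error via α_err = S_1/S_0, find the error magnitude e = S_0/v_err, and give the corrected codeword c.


S = (12, 4, 10), error at position 1, error magnitude e = 4, c = [7, 2, 12, 10, 8].

Step 1: column multipliers v_i = (∏_{j≠i}(α_i − α_j))^{−1} mod 13.
  i = 1 (α = 9): (9−12)(9−6)(9−2)(9−11) = (−3)·3·7·(−2) = 126 ≡ 9, so v_1 = 9^{−1} = 3 (mod 13).
  i = 2 (α = 12): (12−9)(12−6)(12−2)(12−11) = 3·6·10·1 = 180 ≡ 11, so v_2 = 11^{−1} = 6 (mod 13).
  i = 3 (α = 6): (6−9)(6−12)(6−2)(6−11) = (−3)·(−6)·4·(−5) = −360 ≡ 4, so v_3 = 4^{−1} = 10 (mod 13).
  i = 4 (α = 2): (2−9)(2−12)(2−6)(2−11) = (−7)·(−10)·(−4)·(−9) = 2520 ≡ 11, so v_4 = 11^{−1} = 6 (mod 13).
  i = 5 (α = 11): (11−9)(11−12)(11−6)(11−2) = 2·(−1)·5·9 = −90 ≡ 1, so v_5 = 1^{−1} = 1 (mod 13).
  v = [3, 6, 10, 6, 1].
Step 2: syndromes of r = [11, 2, 12, 10, 8] (all sums mod 13).
  S_0 = Σ v_i r_i = 3·11 + 6·2 + 10·12 + 6·10 + 1·8 = 233 ≡ 12.
  S_1 = Σ v_i α_i r_i = 3·9·11 + 6·12·2 + 10·6·12 + 6·2·10 + 1·11·8 = 1369 ≡ 4.
  α_i^2 mod 13 = [3, 1, 10, 4, 4].
  S_2 = Σ v_i α_i^2 r_i = 3·3·11 + 6·1·2 + 10·10·12 + 6·4·10 + 1·4·8 = 1583 ≡ 10.
  S = (12, 4, 10) ≠ 0, so r is not a codeword (an error is present).
Step 3: locate the error. For a single error e at position i, S_ℓ = v_i·e·α_i^ℓ, so α_err = S_1/S_0.
  S_0^{−1} = 12^{−1} = 12 (mod 13), so α_err = 4·12 = 48 ≡ 9 = α_1. Error position i = 1.
  Consistency check: S_2/S_1 = 10·10 = 100 ≡ 9 = α_err ✓ (single-error assumption holds).
Step 4: error magnitude e = S_0/v_1 = S_0·∏_{j≠1}(α_1 − α_j) = 12·9 = 108 ≡ 4 (mod 13).
Step 5: correct position 1: c_1 = r_1 − e = 11 − 4 ≡ 7 (mod 13). Hence c = [7, 2, 12, 10, 8].
  Check: interpolating c through the α_i gives m(x) = 9 + 7·x (degree < 2) with m(α_i) = c_i for every i, so c is indeed a codeword.


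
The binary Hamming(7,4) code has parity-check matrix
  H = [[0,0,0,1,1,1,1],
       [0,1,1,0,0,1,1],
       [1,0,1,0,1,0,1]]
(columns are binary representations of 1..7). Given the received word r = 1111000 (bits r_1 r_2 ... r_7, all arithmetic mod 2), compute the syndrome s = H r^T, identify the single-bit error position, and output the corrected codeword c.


s = (1, 0, 0)^T, error position = 4, corrected codeword c = 1110000

Compute s = H r^T mod 2 one row at a time:
  s_1 = 1 + 0 + 0 + 0 = 1 ≡ 1 (mod 2).
  s_2 = 1 + 1 + 0 + 0 = 2 ≡ 0 (mod 2).
  s_3 = 1 + 1 + 0 + 0 = 2 ≡ 0 (mod 2).
s = (1, 0, 0)^T — this equals column 4 of H (binary 100), so error is at position 4.
Correct: flip bit 4 of r = 1111000 to get c = 1110000.


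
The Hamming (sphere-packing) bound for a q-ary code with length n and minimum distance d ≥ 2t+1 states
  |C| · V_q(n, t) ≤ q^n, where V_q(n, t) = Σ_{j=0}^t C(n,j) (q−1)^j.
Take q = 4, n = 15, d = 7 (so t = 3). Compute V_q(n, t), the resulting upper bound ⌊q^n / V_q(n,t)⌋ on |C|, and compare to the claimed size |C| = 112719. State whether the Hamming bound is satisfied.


V_q(n, t) = 13276, q^n = 1073741824, Hamming bound = 80878, |C| = 112719 > bound (violated).

Step 1: Compute V_q(n, t) = Σ_{j=0}^3 C(n, j) (q−1)^j.
  j = 0: C(15,0)·(3)^0 = 1·1 = 1.
  j = 1: C(15,1)·(3)^1 = 15·3 = 45.
  j = 2: C(15,2)·(3)^2 = 105·9 = 945.
  j = 3: C(15,3)·(3)^3 = 455·27 = 12285.
  V_q(n, t) = 1 + 45 + 945 + 12285 = 13276.
Step 2: q^n = 4^15 = 1073741824.
Step 3: Hamming bound ⌊q^n / V_q(n,t)⌋ = ⌊1073741824/13276⌋ = 80878.
Step 4: Compare |C| = 112719 to 80878: violated.
The claimed |C| lies above the Hamming bound, so no 4-ary code of length 15 with d ≥ 7 can have 112719 codewords.


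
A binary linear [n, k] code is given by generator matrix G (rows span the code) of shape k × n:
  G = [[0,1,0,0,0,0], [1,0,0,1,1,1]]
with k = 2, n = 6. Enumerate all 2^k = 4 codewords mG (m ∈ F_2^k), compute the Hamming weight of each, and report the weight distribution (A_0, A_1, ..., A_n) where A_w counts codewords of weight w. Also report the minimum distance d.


Weight distribution: A_0 = 1, A_1 = 1, A_4 = 1, A_5 = 1. Minimum distance d = 1.

Enumerate all 2^2 = 4 messages m ∈ F_2^2.
For each, compute codeword c = mG in F_2^6, then tally its weight.
  m = 00 → c = 000000, weight = 0.
  m = 10 → c = 010000, weight = 1.
  m = 01 → c = 100111, weight = 4.
  m = 11 → c = 110111, weight = 5.
Tally weights:
  weight 0: 1 codewords.
  weight 1: 1 codewords.
  weight 4: 1 codewords.
  weight 5: 1 codewords.
Minimum distance d = smallest w > 0 with A_w > 0 = 1.
Sanity: Σ A_w = 4 = 2^2 = 4 ✓.


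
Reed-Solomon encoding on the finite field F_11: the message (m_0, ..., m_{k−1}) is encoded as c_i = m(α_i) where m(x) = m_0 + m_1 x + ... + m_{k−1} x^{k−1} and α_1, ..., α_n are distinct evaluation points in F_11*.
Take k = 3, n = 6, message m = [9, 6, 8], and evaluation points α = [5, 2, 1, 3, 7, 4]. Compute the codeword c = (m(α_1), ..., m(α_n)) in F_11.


c = [8, 9, 1, 0, 3, 7]

Message polynomial: m(x) = 9 + 6·x + 8·x^2 (mod 11).
For each evaluation point α_i, compute m(α_i) mod 11:
  α_1 = 5: Horner steps 8 → 2 → 8, so m(5) = 8.
  α_2 = 2: Horner steps 8 → 0 → 9, so m(2) = 9.
  α_3 = 1: Horner steps 8 → 3 → 1, so m(1) = 1.
  α_4 = 3: Horner steps 8 → 8 → 0, so m(3) = 0.
  α_5 = 7: Horner steps 8 → 7 → 3, so m(7) = 3.
  α_6 = 4: Horner steps 8 → 5 → 7, so m(4) = 7.
Codeword c = [8, 9, 1, 0, 3, 7] ∈ F_11^6.


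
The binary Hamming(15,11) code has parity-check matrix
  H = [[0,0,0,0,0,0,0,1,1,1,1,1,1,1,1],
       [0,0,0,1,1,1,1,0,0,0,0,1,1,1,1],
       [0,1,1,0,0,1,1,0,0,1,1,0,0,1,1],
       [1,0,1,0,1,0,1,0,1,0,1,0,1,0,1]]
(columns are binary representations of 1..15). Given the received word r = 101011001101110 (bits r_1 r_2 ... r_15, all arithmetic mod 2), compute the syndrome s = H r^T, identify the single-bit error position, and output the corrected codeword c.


s = (1, 1, 0, 1)^T, error position = 13, corrected codeword c = 101011001101010

Compute s = H r^T mod 2 one row at a time:
  s_1 = 0 + 1 + 1 + 0 + 1 + 1 + 1 + 0 = 5 ≡ 1 (mod 2).
  s_2 = 0 + 1 + 1 + 0 + 1 + 1 + 1 + 0 = 5 ≡ 1 (mod 2).
  s_3 = 0 + 1 + 1 + 0 + 1 + 0 + 1 + 0 = 4 ≡ 0 (mod 2).
  s_4 = 1 + 1 + 1 + 0 + 1 + 0 + 1 + 0 = 5 ≡ 1 (mod 2).
s = (1, 1, 0, 1)^T — this equals column 13 of H (binary 1101), so error is at position 13.
Correct: flip bit 13 of r = 101011001101110 to get c = 101011001101010.


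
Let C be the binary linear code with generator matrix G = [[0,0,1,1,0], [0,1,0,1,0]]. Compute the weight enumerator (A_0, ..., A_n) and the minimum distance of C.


Weight distribution: A_0 = 1, A_2 = 3. Minimum distance d = 2.

Enumerate all 2^2 = 4 messages m ∈ F_2^2.
For each, compute codeword c = mG in F_2^5, then tally its weight.
  m = 00 → c = 00000, weight = 0.
  m = 10 → c = 00110, weight = 2.
  m = 01 → c = 01010, weight = 2.
  m = 11 → c = 01100, weight = 2.
Tally weights:
  weight 0: 1 codewords.
  weight 2: 3 codewords.
Minimum distance d = smallest w > 0 with A_w > 0 = 2.
Sanity: Σ A_w = 4 = 2^2 = 4 ✓.


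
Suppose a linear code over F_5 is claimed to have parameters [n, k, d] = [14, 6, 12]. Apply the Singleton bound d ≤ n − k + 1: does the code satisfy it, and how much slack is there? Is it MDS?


Singleton RHS = n − k + 1 = 9, slack = -3, bound violated (no such code; not MDS).

Singleton bound: d ≤ n − k + 1.
Here n = 14, k = 6, so n − k + 1 = 9.
Given d = 12, check d ≤ 9: NO.
Slack = (n − k + 1) − d = -3.
The slack is negative: d = 12 exceeds n − k + 1 = 9 by 3, so the Singleton bound is violated and no linear [14, 6, 12]_5 code can exist. In particular it is not MDS (MDS requires d = n − k + 1 exactly).
Description: the claimed parameters are [14, 6, 12]_5; such a code would be impossible (violates the Singleton bound).


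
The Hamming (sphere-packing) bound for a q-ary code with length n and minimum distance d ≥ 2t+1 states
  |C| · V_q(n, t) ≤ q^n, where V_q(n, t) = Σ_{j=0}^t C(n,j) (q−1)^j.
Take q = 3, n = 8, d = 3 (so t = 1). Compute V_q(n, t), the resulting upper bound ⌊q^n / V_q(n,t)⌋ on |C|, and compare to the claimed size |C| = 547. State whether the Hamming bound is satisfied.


V_q(n, t) = 17, q^n = 6561, Hamming bound = 385, |C| = 547 > bound (violated).

Step 1: Compute V_q(n, t) = Σ_{j=0}^1 C(n, j) (q−1)^j.
  j = 0: C(8,0)·(2)^0 = 1·1 = 1.
  j = 1: C(8,1)·(2)^1 = 8·2 = 16.
  V_q(n, t) = 1 + 16 = 17.
Step 2: q^n = 3^8 = 6561.
Step 3: Hamming bound ⌊q^n / V_q(n,t)⌋ = ⌊6561/17⌋ = 385.
Step 4: Compare |C| = 547 to 385: violated.
The claimed |C| lies above the Hamming bound, so no 3-ary code of length 8 with d ≥ 3 can have 547 codewords.


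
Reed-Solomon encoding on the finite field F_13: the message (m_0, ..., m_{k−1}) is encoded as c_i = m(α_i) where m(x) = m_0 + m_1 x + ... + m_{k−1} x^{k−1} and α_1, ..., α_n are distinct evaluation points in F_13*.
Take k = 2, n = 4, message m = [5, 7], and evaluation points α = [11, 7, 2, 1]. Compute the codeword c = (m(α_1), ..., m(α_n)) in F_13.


c = [4, 2, 6, 12]

Message polynomial: m(x) = 5 + 7·x (mod 13).
For each evaluation point α_i, compute m(α_i) mod 13:
  α_1 = 11: Horner steps 7 → 4, so m(11) = 4.
  α_2 = 7: Horner steps 7 → 2, so m(7) = 2.
  α_3 = 2: Horner steps 7 → 6, so m(2) = 6.
  α_4 = 1: Horner steps 7 → 12, so m(1) = 12.
Codeword c = [4, 2, 6, 12] ∈ F_13^4.


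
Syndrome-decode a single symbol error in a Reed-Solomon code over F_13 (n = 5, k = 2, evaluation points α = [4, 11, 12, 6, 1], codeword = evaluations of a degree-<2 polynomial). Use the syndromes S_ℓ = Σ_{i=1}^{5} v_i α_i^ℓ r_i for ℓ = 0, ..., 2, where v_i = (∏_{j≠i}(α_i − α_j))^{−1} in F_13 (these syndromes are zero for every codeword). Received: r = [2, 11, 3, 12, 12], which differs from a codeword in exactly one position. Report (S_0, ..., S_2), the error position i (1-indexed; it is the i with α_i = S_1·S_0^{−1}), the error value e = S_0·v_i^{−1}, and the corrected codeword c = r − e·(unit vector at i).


S = (1, 1, 1), error at position 5, error magnitude e = 12, c = [2, 11, 3, 12, 0].

Step 1: column multipliers v_i = (∏_{j≠i}(α_i − α_j))^{−1} mod 13.
  i = 1 (α = 4): (4−11)(4−12)(4−6)(4−1) = (−7)·(−8)·(−2)·3 = −336 ≡ 2, so v_1 = 2^{−1} = 7 (mod 13).
  i = 2 (α = 11): (11−4)(11−12)(11−6)(11−1) = 7·(−1)·5·10 = −350 ≡ 1, so v_2 = 1^{−1} = 1 (mod 13).
  i = 3 (α = 12): (12−4)(12−11)(12−6)(12−1) = 8·1·6·11 = 528 ≡ 8, so v_3 = 8^{−1} = 5 (mod 13).
  i = 4 (α = 6): (6−4)(6−11)(6−12)(6−1) = 2·(−5)·(−6)·5 = 300 ≡ 1, so v_4 = 1^{−1} = 1 (mod 13).
  i = 5 (α = 1): (1−4)(1−11)(1−12)(1−6) = (−3)·(−10)·(−11)·(−5) = 1650 ≡ 12, so v_5 = 12^{−1} = 12 (mod 13).
  v = [7, 1, 5, 1, 12].
Step 2: syndromes of r = [2, 11, 3, 12, 12] (all sums mod 13).
  S_0 = Σ v_i r_i = 7·2 + 1·11 + 5·3 + 1·12 + 12·12 = 196 ≡ 1.
  S_1 = Σ v_i α_i r_i = 7·4·2 + 1·11·11 + 5·12·3 + 1·6·12 + 12·1·12 = 573 ≡ 1.
  α_i^2 mod 13 = [3, 4, 1, 10, 1].
  S_2 = Σ v_i α_i^2 r_i = 7·3·2 + 1·4·11 + 5·1·3 + 1·10·12 + 12·1·12 = 365 ≡ 1.
  S = (1, 1, 1) ≠ 0, so r is not a codeword (an error is present).
Step 3: locate the error. For a single error e at position i, S_ℓ = v_i·e·α_i^ℓ, so α_err = S_1/S_0.
  S_0^{−1} = 1^{−1} = 1 (mod 13), so α_err = 1·1 = 1 ≡ 1 = α_5. Error position i = 5.
  Consistency check: S_2/S_1 = 1·1 = 1 ≡ 1 = α_err ✓ (single-error assumption holds).
Step 4: error magnitude e = S_0/v_5 = S_0·∏_{j≠5}(α_5 − α_j) = 1·12 = 12 ≡ 12 (mod 13).
Step 5: correct position 5: c_5 = r_5 − e = 12 − 12 ≡ 0 (mod 13). Hence c = [2, 11, 3, 12, 0].
  Check: interpolating c through the α_i gives m(x) = 8 + 5·x (degree < 2) with m(α_i) = c_i for every i, so c is indeed a codeword.


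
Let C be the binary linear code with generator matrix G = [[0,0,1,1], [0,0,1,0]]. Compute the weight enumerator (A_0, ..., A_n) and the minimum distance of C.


Weight distribution: A_0 = 1, A_1 = 2, A_2 = 1. Minimum distance d = 1.

Enumerate all 2^2 = 4 messages m ∈ F_2^2.
For each, compute codeword c = mG in F_2^4, then tally its weight.
  m = 00 → c = 0000, weight = 0.
  m = 10 → c = 0011, weight = 2.
  m = 01 → c = 0010, weight = 1.
  m = 11 → c = 0001, weight = 1.
Tally weights:
  weight 0: 1 codewords.
  weight 1: 2 codewords.
  weight 2: 1 codewords.
Minimum distance d = smallest w > 0 with A_w > 0 = 1.
Sanity: Σ A_w = 4 = 2^2 = 4 ✓.


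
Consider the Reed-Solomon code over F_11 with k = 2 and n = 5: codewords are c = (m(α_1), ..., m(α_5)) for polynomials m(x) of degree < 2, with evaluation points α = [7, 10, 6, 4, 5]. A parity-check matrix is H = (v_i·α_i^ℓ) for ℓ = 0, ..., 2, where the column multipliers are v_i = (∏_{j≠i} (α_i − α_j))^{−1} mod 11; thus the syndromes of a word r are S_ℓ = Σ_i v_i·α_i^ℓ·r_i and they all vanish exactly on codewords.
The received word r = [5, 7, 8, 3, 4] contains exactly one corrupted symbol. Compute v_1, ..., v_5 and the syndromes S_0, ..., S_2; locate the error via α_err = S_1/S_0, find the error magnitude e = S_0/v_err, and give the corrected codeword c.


S = (4, 9, 1), error at position 5, error magnitude e = 4, c = [5, 7, 8, 3, 0].

Step 1: column multipliers v_i = (∏_{j≠i}(α_i − α_j))^{−1} mod 11.
  i = 1 (α = 7): (7−10)(7−6)(7−4)(7−5) = (−3)·1·3·2 = −18 ≡ 4, so v_1 = 4^{−1} = 3 (mod 11).
  i = 2 (α = 10): (10−7)(10−6)(10−4)(10−5) = 3·4·6·5 = 360 ≡ 8, so v_2 = 8^{−1} = 7 (mod 11).
  i = 3 (α = 6): (6−7)(6−10)(6−4)(6−5) = (−1)·(−4)·2·1 = 8 ≡ 8, so v_3 = 8^{−1} = 7 (mod 11).
  i = 4 (α = 4): (4−7)(4−10)(4−6)(4−5) = (−3)·(−6)·(−2)·(−1) = 36 ≡ 3, so v_4 = 3^{−1} = 4 (mod 11).
  i = 5 (α = 5): (5−7)(5−10)(5−6)(5−4) = (−2)·(−5)·(−1)·1 = −10 ≡ 1, so v_5 = 1^{−1} = 1 (mod 11).
  v = [3, 7, 7, 4, 1].
Step 2: syndromes of r = [5, 7, 8, 3, 4] (all sums mod 11).
  S_0 = Σ v_i r_i = 3·5 + 7·7 + 7·8 + 4·3 + 1·4 = 136 ≡ 4.
  S_1 = Σ v_i α_i r_i = 3·7·5 + 7·10·7 + 7·6·8 + 4·4·3 + 1·5·4 = 999 ≡ 9.
  α_i^2 mod 11 = [5, 1, 3, 5, 3].
  S_2 = Σ v_i α_i^2 r_i = 3·5·5 + 7·1·7 + 7·3·8 + 4·5·3 + 1·3·4 = 364 ≡ 1.
  S = (4, 9, 1) ≠ 0, so r is not a codeword (an error is present).
Step 3: locate the error. For a single error e at position i, S_ℓ = v_i·e·α_i^ℓ, so α_err = S_1/S_0.
  S_0^{−1} = 4^{−1} = 3 (mod 11), so α_err = 9·3 = 27 ≡ 5 = α_5. Error position i = 5.
  Consistency check: S_2/S_1 = 1·5 = 5 ≡ 5 = α_err ✓ (single-error assumption holds).
Step 4: error magnitude e = S_0/v_5 = S_0·∏_{j≠5}(α_5 − α_j) = 4·1 = 4 ≡ 4 (mod 11).
Step 5: correct position 5: c_5 = r_5 − e = 4 − 4 ≡ 0 (mod 11). Hence c = [5, 7, 8, 3, 0].
  Check: interpolating c through the α_i gives m(x) = 4 + 8·x (degree < 2) with m(α_i) = c_i for every i, so c is indeed a codeword.


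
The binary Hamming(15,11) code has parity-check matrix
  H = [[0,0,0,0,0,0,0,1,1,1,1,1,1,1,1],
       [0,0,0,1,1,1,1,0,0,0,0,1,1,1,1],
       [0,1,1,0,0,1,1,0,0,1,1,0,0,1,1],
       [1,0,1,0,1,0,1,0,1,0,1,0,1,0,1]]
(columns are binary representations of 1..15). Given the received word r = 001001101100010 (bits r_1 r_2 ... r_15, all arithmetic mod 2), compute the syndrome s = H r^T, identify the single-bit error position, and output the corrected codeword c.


s = (1, 1, 1, 1)^T, error position = 15, corrected codeword c = 001001101100011

Compute s = H r^T mod 2 one row at a time:
  s_1 = 0 + 1 + 1 + 0 + 0 + 0 + 1 + 0 = 3 ≡ 1 (mod 2).
  s_2 = 0 + 0 + 1 + 1 + 0 + 0 + 1 + 0 = 3 ≡ 1 (mod 2).
  s_3 = 0 + 1 + 1 + 1 + 1 + 0 + 1 + 0 = 5 ≡ 1 (mod 2).
  s_4 = 0 + 1 + 0 + 1 + 1 + 0 + 0 + 0 = 3 ≡ 1 (mod 2).
s = (1, 1, 1, 1)^T — this equals column 15 of H (binary 1111), so error is at position 15.
Correct: flip bit 15 of r = 001001101100010 to get c = 001001101100011.


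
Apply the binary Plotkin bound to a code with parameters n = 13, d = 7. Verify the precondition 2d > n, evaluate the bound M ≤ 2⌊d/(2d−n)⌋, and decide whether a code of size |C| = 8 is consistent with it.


Plotkin bound M ≤ 14; given |C| = 8 ≤ bound (satisfied).

Check applicability: 2d = 14, n = 13.
2d − n = 1 > 0, so Plotkin applies.
Compute d/(2d−n) = 7/1 ≈ 7.0000.
⌊d/(2d−n)⌋ = 7.
Plotkin bound: M ≤ 2·7 = 14.
Given |C| = 8, check: satisfied.
This |C| is below the Plotkin bound.


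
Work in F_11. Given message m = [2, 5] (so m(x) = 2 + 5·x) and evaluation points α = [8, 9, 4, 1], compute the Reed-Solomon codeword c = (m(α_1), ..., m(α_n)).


c = [9, 3, 0, 7]

Message polynomial: m(x) = 2 + 5·x (mod 11).
For each evaluation point α_i, compute m(α_i) mod 11:
  α_1 = 8: Horner steps 5 → 9, so m(8) = 9.
  α_2 = 9: Horner steps 5 → 3, so m(9) = 3.
  α_3 = 4: Horner steps 5 → 0, so m(4) = 0.
  α_4 = 1: Horner steps 5 → 7, so m(1) = 7.
Codeword c = [9, 3, 0, 7] ∈ F_11^4.


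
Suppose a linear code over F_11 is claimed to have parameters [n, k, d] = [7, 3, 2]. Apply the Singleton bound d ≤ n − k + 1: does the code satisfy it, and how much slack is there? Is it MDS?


Singleton RHS = n − k + 1 = 5, slack = 3, bound satisfied, not MDS.

Singleton bound: d ≤ n − k + 1.
Here n = 7, k = 3, so n − k + 1 = 5.
Given d = 2, check d ≤ 5: YES.
Slack = (n − k + 1) − d = 3.
The code is NOT MDS (slack = 3 > 0).
Description: the claimed parameters are [7, 3, 2]_11; such a code would be non-MDS.


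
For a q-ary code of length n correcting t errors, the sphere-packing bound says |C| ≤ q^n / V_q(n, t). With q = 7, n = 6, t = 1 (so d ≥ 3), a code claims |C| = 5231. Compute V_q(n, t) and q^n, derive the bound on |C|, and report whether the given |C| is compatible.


V_q(n, t) = 37, q^n = 117649, Hamming bound = 3179, |C| = 5231 > bound (violated).

Step 1: Compute V_q(n, t) = Σ_{j=0}^1 C(n, j) (q−1)^j.
  j = 0: C(6,0)·(6)^0 = 1·1 = 1.
  j = 1: C(6,1)·(6)^1 = 6·6 = 36.
  V_q(n, t) = 1 + 36 = 37.
Step 2: q^n = 7^6 = 117649.
Step 3: Hamming bound ⌊q^n / V_q(n,t)⌋ = ⌊117649/37⌋ = 3179.
Step 4: Compare |C| = 5231 to 3179: violated.
The claimed |C| lies above the Hamming bound, so no 7-ary code of length 6 with d ≥ 3 can have 5231 codewords.


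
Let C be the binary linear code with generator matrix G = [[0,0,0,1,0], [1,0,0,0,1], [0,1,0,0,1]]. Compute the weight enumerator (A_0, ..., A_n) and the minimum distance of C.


Weight distribution: A_0 = 1, A_1 = 1, A_2 = 3, A_3 = 3. Minimum distance d = 1.

Enumerate all 2^3 = 8 messages m ∈ F_2^3.
For each, compute codeword c = mG in F_2^5, then tally its weight.
  m = 000 → c = 00000, weight = 0.
  m = 100 → c = 00010, weight = 1.
  m = 010 → c = 10001, weight = 2.
  m = 110 → c = 10011, weight = 3.
  m = 001 → c = 01001, weight = 2.
  m = 101 → c = 01011, weight = 3.
  m = 011 → c = 11000, weight = 2.
  m = 111 → c = 11010, weight = 3.
Tally weights:
  weight 0: 1 codewords.
  weight 1: 1 codewords.
  weight 2: 3 codewords.
  weight 3: 3 codewords.
Minimum distance d = smallest w > 0 with A_w > 0 = 1.
Sanity: Σ A_w = 8 = 2^3 = 8 ✓.


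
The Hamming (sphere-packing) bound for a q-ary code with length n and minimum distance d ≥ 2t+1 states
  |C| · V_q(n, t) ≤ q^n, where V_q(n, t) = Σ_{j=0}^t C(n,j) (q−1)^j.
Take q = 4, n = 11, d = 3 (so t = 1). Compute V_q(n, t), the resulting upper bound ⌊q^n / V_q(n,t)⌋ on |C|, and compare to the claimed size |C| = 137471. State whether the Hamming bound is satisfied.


V_q(n, t) = 34, q^n = 4194304, Hamming bound = 123361, |C| = 137471 > bound (violated).

Step 1: Compute V_q(n, t) = Σ_{j=0}^1 C(n, j) (q−1)^j.
  j = 0: C(11,0)·(3)^0 = 1·1 = 1.
  j = 1: C(11,1)·(3)^1 = 11·3 = 33.
  V_q(n, t) = 1 + 33 = 34.
Step 2: q^n = 4^11 = 4194304.
Step 3: Hamming bound ⌊q^n / V_q(n,t)⌋ = ⌊4194304/34⌋ = 123361.
Step 4: Compare |C| = 137471 to 123361: violated.
The claimed |C| lies above the Hamming bound, so no 4-ary code of length 11 with d ≥ 3 can have 137471 codewords.


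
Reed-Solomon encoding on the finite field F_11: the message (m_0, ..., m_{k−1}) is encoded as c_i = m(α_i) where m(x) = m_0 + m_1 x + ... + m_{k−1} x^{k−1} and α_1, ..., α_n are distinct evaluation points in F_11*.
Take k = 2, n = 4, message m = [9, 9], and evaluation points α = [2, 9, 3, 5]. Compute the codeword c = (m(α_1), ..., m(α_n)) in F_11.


c = [5, 2, 3, 10]

Message polynomial: m(x) = 9 + 9·x (mod 11).
For each evaluation point α_i, compute m(α_i) mod 11:
  α_1 = 2: Horner steps 9 → 5, so m(2) = 5.
  α_2 = 9: Horner steps 9 → 2, so m(9) = 2.
  α_3 = 3: Horner steps 9 → 3, so m(3) = 3.
  α_4 = 5: Horner steps 9 → 10, so m(5) = 10.
Codeword c = [5, 2, 3, 10] ∈ F_11^4.


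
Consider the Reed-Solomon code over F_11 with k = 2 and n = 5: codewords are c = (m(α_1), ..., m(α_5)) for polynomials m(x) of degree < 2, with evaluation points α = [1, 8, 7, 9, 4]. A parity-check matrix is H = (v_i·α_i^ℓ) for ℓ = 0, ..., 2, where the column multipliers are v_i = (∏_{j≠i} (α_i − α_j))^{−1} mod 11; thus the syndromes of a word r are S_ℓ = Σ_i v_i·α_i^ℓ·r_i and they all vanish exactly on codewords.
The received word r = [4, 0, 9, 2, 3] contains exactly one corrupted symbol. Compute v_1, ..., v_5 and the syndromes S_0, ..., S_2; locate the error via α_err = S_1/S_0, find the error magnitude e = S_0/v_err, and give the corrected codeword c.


S = (1, 1, 1), error at position 1, error magnitude e = 7, c = [8, 0, 9, 2, 3].

Step 1: column multipliers v_i = (∏_{j≠i}(α_i − α_j))^{−1} mod 11.
  i = 1 (α = 1): (1−8)(1−7)(1−9)(1−4) = (−7)·(−6)·(−8)·(−3) = 1008 ≡ 7, so v_1 = 7^{−1} = 8 (mod 11).
  i = 2 (α = 8): (8−1)(8−7)(8−9)(8−4) = 7·1·(−1)·4 = −28 ≡ 5, so v_2 = 5^{−1} = 9 (mod 11).
  i = 3 (α = 7): (7−1)(7−8)(7−9)(7−4) = 6·(−1)·(−2)·3 = 36 ≡ 3, so v_3 = 3^{−1} = 4 (mod 11).
  i = 4 (α = 9): (9−1)(9−8)(9−7)(9−4) = 8·1·2·5 = 80 ≡ 3, so v_4 = 3^{−1} = 4 (mod 11).
  i = 5 (α = 4): (4−1)(4−8)(4−7)(4−9) = 3·(−4)·(−3)·(−5) = −180 ≡ 7, so v_5 = 7^{−1} = 8 (mod 11).
  v = [8, 9, 4, 4, 8].
Step 2: syndromes of r = [4, 0, 9, 2, 3] (all sums mod 11).
  S_0 = Σ v_i r_i = 8·4 + 9·0 + 4·9 + 4·2 + 8·3 = 100 ≡ 1.
  S_1 = Σ v_i α_i r_i = 8·1·4 + 9·8·0 + 4·7·9 + 4·9·2 + 8·4·3 = 452 ≡ 1.
  α_i^2 mod 11 = [1, 9, 5, 4, 5].
  S_2 = Σ v_i α_i^2 r_i = 8·1·4 + 9·9·0 + 4·5·9 + 4·4·2 + 8·5·3 = 364 ≡ 1.
  S = (1, 1, 1) ≠ 0, so r is not a codeword (an error is present).
Step 3: locate the error. For a single error e at position i, S_ℓ = v_i·e·α_i^ℓ, so α_err = S_1/S_0.
  S_0^{−1} = 1^{−1} = 1 (mod 11), so α_err = 1·1 = 1 ≡ 1 = α_1. Error position i = 1.
  Consistency check: S_2/S_1 = 1·1 = 1 ≡ 1 = α_err ✓ (single-error assumption holds).
Step 4: error magnitude e = S_0/v_1 = S_0·∏_{j≠1}(α_1 − α_j) = 1·7 = 7 ≡ 7 (mod 11).
Step 5: correct position 1: c_1 = r_1 − e = 4 − 7 ≡ 8 (mod 11). Hence c = [8, 0, 9, 2, 3].
  Check: interpolating c through the α_i gives m(x) = 6 + 2·x (degree < 2) with m(α_i) = c_i for every i, so c is indeed a codeword.


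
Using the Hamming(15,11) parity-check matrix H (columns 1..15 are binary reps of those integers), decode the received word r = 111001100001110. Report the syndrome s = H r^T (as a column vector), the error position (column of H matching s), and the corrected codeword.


s = (1, 1, 1, 0)^T, error position = 14, corrected codeword c = 111001100001100

Compute s = H r^T mod 2 one row at a time:
  s_1 = 0 + 0 + 0 + 0 + 1 + 1 + 1 + 0 = 3 ≡ 1 (mod 2).
  s_2 = 0 + 0 + 1 + 1 + 1 + 1 + 1 + 0 = 5 ≡ 1 (mod 2).
  s_3 = 1 + 1 + 1 + 1 + 0 + 0 + 1 + 0 = 5 ≡ 1 (mod 2).
  s_4 = 1 + 1 + 0 + 1 + 0 + 0 + 1 + 0 = 4 ≡ 0 (mod 2).
s = (1, 1, 1, 0)^T — this equals column 14 of H (binary 1110), so error is at position 14.
Correct: flip bit 14 of r = 111001100001110 to get c = 111001100001100.


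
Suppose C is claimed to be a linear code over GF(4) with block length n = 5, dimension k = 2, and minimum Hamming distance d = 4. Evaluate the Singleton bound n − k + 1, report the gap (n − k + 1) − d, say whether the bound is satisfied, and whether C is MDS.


Singleton RHS = n − k + 1 = 4, slack = 0, bound satisfied, MDS.

Singleton bound: d ≤ n − k + 1.
Here n = 5, k = 2, so n − k + 1 = 4.
Given d = 4, check d ≤ 4: YES.
Slack = (n − k + 1) − d = 0.
The code is MDS (slack = 0).
Description: the claimed parameters are [5, 2, 4]_4; such a code would be MDS (meets Singleton bound).


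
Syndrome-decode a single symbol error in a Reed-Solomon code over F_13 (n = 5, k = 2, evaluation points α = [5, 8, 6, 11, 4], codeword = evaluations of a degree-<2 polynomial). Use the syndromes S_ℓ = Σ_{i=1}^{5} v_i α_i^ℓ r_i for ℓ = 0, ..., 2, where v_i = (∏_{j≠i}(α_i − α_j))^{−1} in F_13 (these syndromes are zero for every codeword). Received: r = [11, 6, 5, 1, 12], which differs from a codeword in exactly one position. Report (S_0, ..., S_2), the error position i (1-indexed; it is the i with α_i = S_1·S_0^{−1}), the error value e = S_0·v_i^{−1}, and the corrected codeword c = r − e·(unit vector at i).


S = (2, 8, 6), error at position 5, error magnitude e = 8, c = [11, 6, 5, 1, 4].

Step 1: column multipliers v_i = (∏_{j≠i}(α_i − α_j))^{−1} mod 13.
  i = 1 (α = 5): (5−8)(5−6)(5−11)(5−4) = (−3)·(−1)·(−6)·1 = −18 ≡ 8, so v_1 = 8^{−1} = 5 (mod 13).
  i = 2 (α = 8): (8−5)(8−6)(8−11)(8−4) = 3·2·(−3)·4 = −72 ≡ 6, so v_2 = 6^{−1} = 11 (mod 13).
  i = 3 (α = 6): (6−5)(6−8)(6−11)(6−4) = 1·(−2)·(−5)·2 = 20 ≡ 7, so v_3 = 7^{−1} = 2 (mod 13).
  i = 4 (α = 11): (11−5)(11−8)(11−6)(11−4) = 6·3·5·7 = 630 ≡ 6, so v_4 = 6^{−1} = 11 (mod 13).
  i = 5 (α = 4): (4−5)(4−8)(4−6)(4−11) = (−1)·(−4)·(−2)·(−7) = 56 ≡ 4, so v_5 = 4^{−1} = 10 (mod 13).
  v = [5, 11, 2, 11, 10].
Step 2: syndromes of r = [11, 6, 5, 1, 12] (all sums mod 13).
  S_0 = Σ v_i r_i = 5·11 + 11·6 + 2·5 + 11·1 + 10·12 = 262 ≡ 2.
  S_1 = Σ v_i α_i r_i = 5·5·11 + 11·8·6 + 2·6·5 + 11·11·1 + 10·4·12 = 1464 ≡ 8.
  α_i^2 mod 13 = [12, 12, 10, 4, 3].
  S_2 = Σ v_i α_i^2 r_i = 5·12·11 + 11·12·6 + 2·10·5 + 11·4·1 + 10·3·12 = 1956 ≡ 6.
  S = (2, 8, 6) ≠ 0, so r is not a codeword (an error is present).
Step 3: locate the error. For a single error e at position i, S_ℓ = v_i·e·α_i^ℓ, so α_err = S_1/S_0.
  S_0^{−1} = 2^{−1} = 7 (mod 13), so α_err = 8·7 = 56 ≡ 4 = α_5. Error position i = 5.
  Consistency check: S_2/S_1 = 6·5 = 30 ≡ 4 = α_err ✓ (single-error assumption holds).
Step 4: error magnitude e = S_0/v_5 = S_0·∏_{j≠5}(α_5 − α_j) = 2·4 = 8 ≡ 8 (mod 13).
Step 5: correct position 5: c_5 = r_5 − e = 12 − 8 ≡ 4 (mod 13). Hence c = [11, 6, 5, 1, 4].
  Check: interpolating c through the α_i gives m(x) = 2 + 7·x (degree < 2) with m(α_i) = c_i for every i, so c is indeed a codeword.
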